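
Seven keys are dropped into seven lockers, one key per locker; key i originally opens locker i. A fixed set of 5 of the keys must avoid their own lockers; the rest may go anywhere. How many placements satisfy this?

Let A_j be the event that the j-th constrained one is fixed. By inclusion-exclusion over the 5 events:
Σ_{j=0}^{5} (-1)^j C(5,j)(7-j)!
= C(5,0)·7! - C(5,1)·6! + C(5,2)·5! - C(5,3)·4! + C(5,4)·3! - C(5,5)·2!
= 5040 - 3600 + 1200 - 240 + 30 - 2
= 2428

2428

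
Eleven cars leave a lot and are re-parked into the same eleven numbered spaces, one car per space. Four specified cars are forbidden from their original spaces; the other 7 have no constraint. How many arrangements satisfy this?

27422640

Let A_j be the event that the j-th constrained one is fixed. By inclusion-exclusion over the 4 events:
Σ_{j=0}^{4} (-1)^j C(4,j)(11-j)!
= C(4,0)·11! - C(4,1)·10! + C(4,2)·9! - C(4,3)·8! + C(4,4)·7!
= 39916800 - 14515200 + 2177280 - 161280 + 5040
= 27422640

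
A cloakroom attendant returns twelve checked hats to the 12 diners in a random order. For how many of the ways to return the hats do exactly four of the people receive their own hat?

Choose which 4 of the 12 are fixed: C(12,4) = 495.
The remaining 8 must be deranged: !8 = 14833.
Total: 495 × 14833 = 7342335.

7342335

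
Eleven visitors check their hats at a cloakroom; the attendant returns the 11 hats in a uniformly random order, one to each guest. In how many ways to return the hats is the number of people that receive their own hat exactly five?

122430

Pick the 5 fixed positions: C(11,5) = 462 ways.
The other 6 form a derangement: !6 = 265.
Total: 462 × 265 = 122430.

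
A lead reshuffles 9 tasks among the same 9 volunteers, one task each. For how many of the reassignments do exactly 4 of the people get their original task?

5544

Pick the 4 fixed positions: C(9,4) = 126 ways.
The other 5 form a derangement: !5 = 44.
Total: 126 × 44 = 5544.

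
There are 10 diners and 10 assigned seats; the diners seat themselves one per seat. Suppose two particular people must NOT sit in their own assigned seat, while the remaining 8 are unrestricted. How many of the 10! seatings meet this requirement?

Let A_j be the event that the j-th constrained one is fixed. By inclusion-exclusion over the 2 events:
Σ_{j=0}^{2} (-1)^j C(2,j)(10-j)!
= C(2,0)·10! - C(2,1)·9! + C(2,2)·8!
= 3628800 - 725760 + 40320
= 2943360

2943360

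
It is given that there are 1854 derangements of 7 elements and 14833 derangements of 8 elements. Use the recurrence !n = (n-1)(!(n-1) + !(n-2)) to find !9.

!9 = (9-1)·(!8 + !7) = 8·(14833 + 1854) = 8·16687 = 133496.

133496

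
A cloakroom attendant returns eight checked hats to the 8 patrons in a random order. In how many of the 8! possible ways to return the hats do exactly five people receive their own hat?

Pick the 5 fixed positions: C(8,5) = 56 ways.
The other 3 form a derangement: !3 = 2.
Total: 56 × 2 = 112.

112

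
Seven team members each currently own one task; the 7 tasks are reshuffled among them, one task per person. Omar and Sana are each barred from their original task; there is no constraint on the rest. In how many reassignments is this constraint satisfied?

Let A_j be the event that the j-th constrained one is fixed. By inclusion-exclusion over the 2 events:
Σ_{j=0}^{2} (-1)^j C(2,j)(7-j)!
= C(2,0)·7! - C(2,1)·6! + C(2,2)·5!
= 5040 - 1440 + 120
= 3720

3720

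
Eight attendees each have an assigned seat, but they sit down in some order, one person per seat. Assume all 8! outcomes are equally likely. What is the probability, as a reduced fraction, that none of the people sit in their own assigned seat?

2119/5760

Favorable outcomes: !8 = 14833.
Total outcomes: 8! = 40320.
Probability = 14833/40320 = 2119/5760.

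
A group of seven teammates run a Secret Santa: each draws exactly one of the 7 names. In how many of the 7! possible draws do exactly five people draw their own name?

21

Pick the 5 fixed positions: C(7,5) = 21 ways.
The remaining 2 must be deranged: !2 = 1.
Total: 21 × 1 = 21.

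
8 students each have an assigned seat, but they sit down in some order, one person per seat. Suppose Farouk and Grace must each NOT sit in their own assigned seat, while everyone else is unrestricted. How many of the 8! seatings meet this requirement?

Let A_j be the event that the j-th constrained one is fixed. By inclusion-exclusion over the 2 events:
Σ_{j=0}^{2} (-1)^j C(2,j)(8-j)!
= C(2,0)·8! - C(2,1)·7! + C(2,2)·6!
= 40320 - 10080 + 720
= 30960

30960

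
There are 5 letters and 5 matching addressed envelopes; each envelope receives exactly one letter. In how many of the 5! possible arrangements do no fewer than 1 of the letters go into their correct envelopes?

# with exactly i fixed is C(5,i)·!(5-i); sum over i=1..5:
  i=1: C(5,1)·!4 = 5·9 = 45
  i=2: C(5,2)·!3 = 10·2 = 20
  i=3: C(5,3)·!2 = 10·1 = 10
  i=4: C(5,4)·!1 = 5·0 = 0
  i=5: C(5,5)·!0 = 1·1 = 1
Total = 76.

76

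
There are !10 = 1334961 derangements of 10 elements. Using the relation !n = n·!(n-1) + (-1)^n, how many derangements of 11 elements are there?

14684570

!11 = 11·1334961 - 1 = 14684570.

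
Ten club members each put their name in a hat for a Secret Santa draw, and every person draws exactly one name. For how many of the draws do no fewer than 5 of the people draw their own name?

# with exactly i fixed is C(10,i)·!(10-i); sum over i=5..10:
  i=5: C(10,5)·!5 = 252·44 = 11088
  i=6: C(10,6)·!4 = 210·9 = 1890
  i=7: C(10,7)·!3 = 120·2 = 240
  i=8: C(10,8)·!2 = 45·1 = 45
  i=9: C(10,9)·!1 = 10·0 = 0
  i=10: C(10,10)·!0 = 1·1 = 1
Total = 13264.

13264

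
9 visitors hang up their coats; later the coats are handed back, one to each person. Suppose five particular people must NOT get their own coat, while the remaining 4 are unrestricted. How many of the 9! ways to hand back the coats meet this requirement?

Inclusion-exclusion on the 5 forbidden self-matches:
Σ_{j=0}^{5} (-1)^j C(5,j)(9-j)!
= C(5,0)·9! - C(5,1)·8! + C(5,2)·7! - C(5,3)·6! + C(5,4)·5! - C(5,5)·4!
= 362880 - 201600 + 50400 - 7200 + 600 - 24
= 205056

205056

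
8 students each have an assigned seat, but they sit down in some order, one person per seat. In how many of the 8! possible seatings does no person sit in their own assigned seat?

14833

Use !n = (n-1)(!(n-1) + !(n-2)).
!8 = 7·(1854 + 265) = 7·2119 = 14833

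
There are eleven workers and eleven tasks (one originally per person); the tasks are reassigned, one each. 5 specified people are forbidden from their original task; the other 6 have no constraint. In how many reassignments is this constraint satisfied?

Inclusion-exclusion on the 5 forbidden self-matches:
Σ_{j=0}^{5} (-1)^j C(5,j)(11-j)!
= C(5,0)·11! - C(5,1)·10! + C(5,2)·9! - C(5,3)·8! + C(5,4)·7! - C(5,5)·6!
= 39916800 - 18144000 + 3628800 - 403200 + 25200 - 720
= 25022880

25022880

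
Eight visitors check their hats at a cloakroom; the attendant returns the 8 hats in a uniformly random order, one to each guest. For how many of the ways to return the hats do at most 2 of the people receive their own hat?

# with exactly i fixed is C(8,i)·!(8-i); sum over i=0..2:
  i=0: C(8,0)·!8 = 1·14833 = 14833
  i=1: C(8,1)·!7 = 8·1854 = 14832
  i=2: C(8,2)·!6 = 28·265 = 7420
Total = 37085.

37085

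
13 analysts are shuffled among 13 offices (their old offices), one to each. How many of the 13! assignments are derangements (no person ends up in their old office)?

!13 is the nearest integer to 13!/e.
13! = 6227020800, and 6227020800/e ≈ 2290792932.07, so !13 = 2290792932.

2290792932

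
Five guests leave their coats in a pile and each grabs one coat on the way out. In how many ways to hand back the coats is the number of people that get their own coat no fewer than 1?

76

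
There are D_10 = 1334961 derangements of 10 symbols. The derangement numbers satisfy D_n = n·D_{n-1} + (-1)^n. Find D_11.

D_11 = 11·1334961 - 1 = 14684570.

14684570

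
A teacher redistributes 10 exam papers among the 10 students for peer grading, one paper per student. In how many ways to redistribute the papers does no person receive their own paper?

1334961

Recurrence: !10 = 10·!9 + (-1)^10.
!10 = 10·133496 + 1 = 1334961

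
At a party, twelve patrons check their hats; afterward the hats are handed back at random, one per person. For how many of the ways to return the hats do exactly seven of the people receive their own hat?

34848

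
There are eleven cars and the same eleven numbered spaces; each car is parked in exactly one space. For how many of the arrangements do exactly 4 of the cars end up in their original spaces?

611820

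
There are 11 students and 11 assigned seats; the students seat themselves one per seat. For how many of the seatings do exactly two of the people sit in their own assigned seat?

7342280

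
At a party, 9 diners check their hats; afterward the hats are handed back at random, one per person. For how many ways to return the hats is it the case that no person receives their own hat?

133496

!9 = 9! · Σ_{k=0}^{9} (-1)^k/k!
= 9! - 9!/1! + 9!/2! - 9!/3! + 9!/4! - 9!/5! + 9!/6! - 9!/7! + 9!/8! - 9!/9!
= 362880 - 362880 + 181440 - 60480 + 15120 - 3024 + 504 - 72 + 9 - 1
= 133496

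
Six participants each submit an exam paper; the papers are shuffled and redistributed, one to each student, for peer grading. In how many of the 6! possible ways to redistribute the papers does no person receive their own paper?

Recurrence: !6 = 5·(!5 + !4).
!6 = 5·(44 + 9) = 5·53 = 265

265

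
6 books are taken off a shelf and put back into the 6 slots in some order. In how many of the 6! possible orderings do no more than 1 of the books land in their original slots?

529

# with exactly i fixed is C(6,i)·!(6-i); sum over i=0..1:
  i=0: C(6,0)·!6 = 1·265 = 265
  i=1: C(6,1)·!5 = 6·44 = 264
Total = 529.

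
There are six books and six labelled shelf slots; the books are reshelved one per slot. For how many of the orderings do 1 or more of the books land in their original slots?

Sum C(6,i)·!(6-i) for i = 1..6:
  i=1: C(6,1)·!5 = 6·44 = 264
  i=2: C(6,2)·!4 = 15·9 = 135
  i=3: C(6,3)·!3 = 20·2 = 40
  i=4: C(6,4)·!2 = 15·1 = 15
  i=5: C(6,5)·!1 = 6·0 = 0
  i=6: C(6,6)·!0 = 1·1 = 1
Total = 455.

455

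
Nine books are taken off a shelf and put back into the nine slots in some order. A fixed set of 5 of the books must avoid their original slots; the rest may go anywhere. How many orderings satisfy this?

Inclusion-exclusion on the 5 forbidden self-matches:
Σ_{j=0}^{5} (-1)^j C(5,j)(9-j)!
= C(5,0)·9! - C(5,1)·8! + C(5,2)·7! - C(5,3)·6! + C(5,4)·5! - C(5,5)·4!
= 362880 - 201600 + 50400 - 7200 + 600 - 24
= 205056

205056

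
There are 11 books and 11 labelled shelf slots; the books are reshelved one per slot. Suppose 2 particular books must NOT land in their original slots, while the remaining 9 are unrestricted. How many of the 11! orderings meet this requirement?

33022080

Inclusion-exclusion on the 2 forbidden self-matches:
Σ_{j=0}^{2} (-1)^j C(2,j)(11-j)!
= C(2,0)·11! - C(2,1)·10! + C(2,2)·9!
= 39916800 - 7257600 + 362880
= 33022080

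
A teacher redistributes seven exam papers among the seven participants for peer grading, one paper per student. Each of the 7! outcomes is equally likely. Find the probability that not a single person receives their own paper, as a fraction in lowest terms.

103/280

Favorable outcomes: !7 = 1854.
Total outcomes: 7! = 5040.
Probability = 1854/5040 = 103/280.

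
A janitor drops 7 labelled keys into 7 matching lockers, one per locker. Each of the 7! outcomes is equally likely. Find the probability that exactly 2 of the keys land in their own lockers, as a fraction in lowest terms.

11/60

Favorable outcomes: C(7,2)·!5 = 21·44 = 924.
Total outcomes: 7! = 5040.
Probability = 924/5040 = 11/60.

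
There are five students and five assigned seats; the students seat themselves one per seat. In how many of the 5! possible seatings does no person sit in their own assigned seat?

!5 is the nearest integer to 5!/e.
5! = 120, and 120/e ≈ 44.15, so !5 = 44.

44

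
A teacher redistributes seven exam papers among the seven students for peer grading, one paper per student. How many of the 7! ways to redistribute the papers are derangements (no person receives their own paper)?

The number of derangements of 7 is !7 = Σ_{k=0}^{7} (-1)^k·7!/k!
= 7! - 7!/1! + 7!/2! - 7!/3! + 7!/4! - 7!/5! + 7!/6! - 7!/7!
= 5040 - 5040 + 2520 - 840 + 210 - 42 + 7 - 1
= 1854

1854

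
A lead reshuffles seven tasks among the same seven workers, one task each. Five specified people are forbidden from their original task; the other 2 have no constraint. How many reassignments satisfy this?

Let A_j be the event that the j-th constrained one is fixed. By inclusion-exclusion over the 5 events:
Σ_{j=0}^{5} (-1)^j C(5,j)(7-j)!
= C(5,0)·7! - C(5,1)·6! + C(5,2)·5! - C(5,3)·4! + C(5,4)·3! - C(5,5)·2!
= 5040 - 3600 + 1200 - 240 + 30 - 2
= 2428

2428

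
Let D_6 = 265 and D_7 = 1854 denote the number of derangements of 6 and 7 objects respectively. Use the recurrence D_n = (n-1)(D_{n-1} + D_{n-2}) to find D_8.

D_8 = (8-1)·(D_7 + D_6) = 7·(1854 + 265) = 7·2119 = 14833.

14833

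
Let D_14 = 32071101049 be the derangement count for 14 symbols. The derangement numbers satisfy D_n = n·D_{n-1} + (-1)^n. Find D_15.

481066515734

D_15 = 15·32071101049 - 1 = 481066515734.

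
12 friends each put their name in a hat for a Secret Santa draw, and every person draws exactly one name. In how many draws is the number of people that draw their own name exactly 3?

Choose which 3 of the 12 are fixed: C(12,3) = 220.
The other 9 form a derangement: !9 = 133496.
Total: 220 × 133496 = 29369120.

29369120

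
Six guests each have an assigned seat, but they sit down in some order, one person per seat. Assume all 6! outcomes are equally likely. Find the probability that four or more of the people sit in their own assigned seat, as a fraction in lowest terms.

1/45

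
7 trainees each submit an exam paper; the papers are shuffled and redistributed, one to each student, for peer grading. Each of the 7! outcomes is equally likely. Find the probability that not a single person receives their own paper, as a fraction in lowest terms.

103/280

Favorable outcomes: !7 = 1854.
Total outcomes: 7! = 5040.
Probability = 1854/5040 = 103/280.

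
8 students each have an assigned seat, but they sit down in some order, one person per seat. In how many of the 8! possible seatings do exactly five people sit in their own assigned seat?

112

Choose which 5 of the 8 are fixed: C(8,5) = 56.
The other 3 form a derangement: !3 = 2.
Total: 56 × 2 = 112.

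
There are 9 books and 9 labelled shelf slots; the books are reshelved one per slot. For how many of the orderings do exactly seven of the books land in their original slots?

36

Pick the 7 fixed positions: C(9,7) = 36 ways.
The other 2 form a derangement: !2 = 1.
Total: 36 × 1 = 36.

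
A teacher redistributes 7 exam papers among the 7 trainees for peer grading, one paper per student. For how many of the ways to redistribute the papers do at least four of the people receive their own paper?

92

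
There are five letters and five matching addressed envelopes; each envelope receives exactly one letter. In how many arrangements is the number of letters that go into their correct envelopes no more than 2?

# with exactly i fixed is C(5,i)·!(5-i); sum over i=0..2:
  i=0: C(5,0)·!5 = 1·44 = 44
  i=1: C(5,1)·!4 = 5·9 = 45
  i=2: C(5,2)·!3 = 10·2 = 20
Total = 109.

109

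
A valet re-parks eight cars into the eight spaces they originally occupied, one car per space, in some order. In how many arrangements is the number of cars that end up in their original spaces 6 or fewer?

Sum C(8,i)·!(8-i) for i = 0..6:
  i=0: C(8,0)·!8 = 1·14833 = 14833
  i=1: C(8,1)·!7 = 8·1854 = 14832
  i=2: C(8,2)·!6 = 28·265 = 7420
  i=3: C(8,3)·!5 = 56·44 = 2464
  i=4: C(8,4)·!4 = 70·9 = 630
  i=5: C(8,5)·!3 = 56·2 = 112
  i=6: C(8,6)·!2 = 28·1 = 28
Total = 40319.

40319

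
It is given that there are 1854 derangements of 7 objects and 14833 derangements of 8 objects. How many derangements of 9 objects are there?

D_9 = (9-1)·(D_8 + D_7) = 8·(14833 + 1854) = 8·16687 = 133496.

133496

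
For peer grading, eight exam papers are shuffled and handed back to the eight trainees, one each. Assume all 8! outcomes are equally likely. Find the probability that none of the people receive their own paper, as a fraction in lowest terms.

2119/5760

Favorable outcomes: !8 = 14833.
Total outcomes: 8! = 40320.
Probability = 14833/40320 = 2119/5760.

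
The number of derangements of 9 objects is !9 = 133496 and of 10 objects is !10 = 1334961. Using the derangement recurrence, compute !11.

!11 = (11-1)·(!10 + !9) = 10·(1334961 + 133496) = 10·1468457 = 14684570.

14684570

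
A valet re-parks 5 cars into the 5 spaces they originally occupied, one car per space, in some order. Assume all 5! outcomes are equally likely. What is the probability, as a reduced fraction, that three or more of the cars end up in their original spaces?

Favorable outcomes: Σ_{i≥3} C(5,i)·!(5-i) = 10·1 + 5·0 + 1·1 = 11.
Total outcomes: 5! = 120.
Probability = 11/120 = 11/120.

11/120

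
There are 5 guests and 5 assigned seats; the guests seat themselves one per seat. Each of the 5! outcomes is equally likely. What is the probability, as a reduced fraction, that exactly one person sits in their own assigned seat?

3/8

Favorable outcomes: C(5,1)·!4 = 5·9 = 45.
Total outcomes: 5! = 120.
Probability = 45/120 = 3/8.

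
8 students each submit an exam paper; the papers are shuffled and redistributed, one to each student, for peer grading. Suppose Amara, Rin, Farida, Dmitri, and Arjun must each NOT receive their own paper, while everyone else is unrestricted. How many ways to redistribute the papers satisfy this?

21234

Inclusion-exclusion on the 5 forbidden self-matches:
Σ_{j=0}^{5} (-1)^j C(5,j)(8-j)!
= C(5,0)·8! - C(5,1)·7! + C(5,2)·6! - C(5,3)·5! + C(5,4)·4! - C(5,5)·3!
= 40320 - 25200 + 7200 - 1200 + 120 - 6
= 21234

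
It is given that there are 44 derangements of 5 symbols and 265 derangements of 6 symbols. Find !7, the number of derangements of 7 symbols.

!7 = (7-1)·(!6 + !5) = 6·(265 + 44) = 6·309 = 1854.

1854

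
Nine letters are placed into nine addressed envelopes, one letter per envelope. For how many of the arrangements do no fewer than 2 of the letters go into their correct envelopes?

95887

Sum C(9,i)·!(9-i) for i = 2..9:
  i=2: C(9,2)·!7 = 36·1854 = 66744
  i=3: C(9,3)·!6 = 84·265 = 22260
  i=4: C(9,4)·!5 = 126·44 = 5544
  i=5: C(9,5)·!4 = 126·9 = 1134
  i=6: C(9,6)·!3 = 84·2 = 168
  i=7: C(9,7)·!2 = 36·1 = 36
  i=8: C(9,8)·!1 = 9·0 = 0
  i=9: C(9,9)·!0 = 1·1 = 1
Total = 95887.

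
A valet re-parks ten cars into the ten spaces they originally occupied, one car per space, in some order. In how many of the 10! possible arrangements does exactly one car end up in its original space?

Choose which one of the 10 is fixed: C(10,1) = 10.
The remaining 9 must be deranged: !9 = 133496.
Total: 10 × 133496 = 1334960.

1334960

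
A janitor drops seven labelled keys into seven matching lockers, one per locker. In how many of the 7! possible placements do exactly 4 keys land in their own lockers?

70

Pick the 4 fixed positions: C(7,4) = 35 ways.
The remaining 3 must be deranged: !3 = 2.
Total: 35 × 2 = 70.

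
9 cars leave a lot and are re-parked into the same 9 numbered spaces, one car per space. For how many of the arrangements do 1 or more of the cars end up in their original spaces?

# with exactly i fixed is C(9,i)·!(9-i); sum over i=1..9:
  i=1: C(9,1)·!8 = 9·14833 = 133497
  i=2: C(9,2)·!7 = 36·1854 = 66744
  i=3: C(9,3)·!6 = 84·265 = 22260
  i=4: C(9,4)·!5 = 126·44 = 5544
  i=5: C(9,5)·!4 = 126·9 = 1134
  i=6: C(9,6)·!3 = 84·2 = 168
  i=7: C(9,7)·!2 = 36·1 = 36
  i=8: C(9,8)·!1 = 9·0 = 0
  i=9: C(9,9)·!0 = 1·1 = 1
Total = 229384.

229384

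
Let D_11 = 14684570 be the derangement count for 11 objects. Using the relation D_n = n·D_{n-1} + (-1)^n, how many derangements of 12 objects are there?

D_12 = 12·14684570 + 1 = 176214841.

176214841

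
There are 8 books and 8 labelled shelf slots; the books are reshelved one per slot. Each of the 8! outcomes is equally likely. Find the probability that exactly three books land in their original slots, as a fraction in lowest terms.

Favorable outcomes: C(8,3)·!5 = 56·44 = 2464.
Total outcomes: 8! = 40320.
Probability = 2464/40320 = 11/180.

11/180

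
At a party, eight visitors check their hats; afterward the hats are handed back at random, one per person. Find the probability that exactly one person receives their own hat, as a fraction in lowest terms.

103/280

Favorable outcomes: C(8,1)·!7 = 8·1854 = 14832.
Total outcomes: 8! = 40320.
Probability = 14832/40320 = 103/280.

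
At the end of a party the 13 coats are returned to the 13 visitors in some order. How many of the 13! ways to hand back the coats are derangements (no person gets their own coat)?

2290792932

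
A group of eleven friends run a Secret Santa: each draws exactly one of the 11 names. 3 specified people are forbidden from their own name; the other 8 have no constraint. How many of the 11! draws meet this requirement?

30078720

Inclusion-exclusion on the 3 forbidden self-matches:
Σ_{j=0}^{3} (-1)^j C(3,j)(11-j)!
= C(3,0)·11! - C(3,1)·10! + C(3,2)·9! - C(3,3)·8!
= 39916800 - 10886400 + 1088640 - 40320
= 30078720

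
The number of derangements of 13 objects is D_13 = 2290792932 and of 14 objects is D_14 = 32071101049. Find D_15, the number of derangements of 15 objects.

481066515734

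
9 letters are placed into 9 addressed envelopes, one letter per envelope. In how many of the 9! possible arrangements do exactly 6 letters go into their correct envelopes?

168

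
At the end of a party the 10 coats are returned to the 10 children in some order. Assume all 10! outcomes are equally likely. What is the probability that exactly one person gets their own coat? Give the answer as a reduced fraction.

16687/45360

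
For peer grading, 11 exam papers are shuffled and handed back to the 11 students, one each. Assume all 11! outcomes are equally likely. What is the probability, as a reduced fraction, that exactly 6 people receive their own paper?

Favorable outcomes: C(11,6)·!5 = 462·44 = 20328.
Total outcomes: 11! = 39916800.
Probability = 20328/39916800 = 11/21600.

11/21600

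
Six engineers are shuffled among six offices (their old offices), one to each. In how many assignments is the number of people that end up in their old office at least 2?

191

Sum C(6,i)·!(6-i) for i = 2..6:
  i=2: C(6,2)·!4 = 15·9 = 135
  i=3: C(6,3)·!3 = 20·2 = 40
  i=4: C(6,4)·!2 = 15·1 = 15
  i=5: C(6,5)·!1 = 6·0 = 0
  i=6: C(6,6)·!0 = 1·1 = 1
Total = 191.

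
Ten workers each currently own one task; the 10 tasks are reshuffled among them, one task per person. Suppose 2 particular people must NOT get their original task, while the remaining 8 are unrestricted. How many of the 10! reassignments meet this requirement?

2943360

Let A_j be the event that the j-th constrained one is fixed. By inclusion-exclusion over the 2 events:
Σ_{j=0}^{2} (-1)^j C(2,j)(10-j)!
= C(2,0)·10! - C(2,1)·9! + C(2,2)·8!
= 3628800 - 725760 + 40320
= 2943360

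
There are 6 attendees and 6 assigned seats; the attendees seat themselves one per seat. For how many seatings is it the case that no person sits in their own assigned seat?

265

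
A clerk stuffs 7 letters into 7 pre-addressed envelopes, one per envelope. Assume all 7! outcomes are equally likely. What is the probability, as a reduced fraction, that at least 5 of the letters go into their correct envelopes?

11/2520

Favorable outcomes: Σ_{i≥5} C(7,i)·!(7-i) = 21·1 + 7·0 + 1·1 = 22.
Total outcomes: 7! = 5040.
Probability = 22/5040 = 11/2520.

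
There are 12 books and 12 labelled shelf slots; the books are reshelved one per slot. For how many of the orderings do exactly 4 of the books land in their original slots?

7342335

Choose which 4 of the 12 are fixed: C(12,4) = 495.
The remaining 8 must be deranged: !8 = 14833.
Total: 495 × 14833 = 7342335.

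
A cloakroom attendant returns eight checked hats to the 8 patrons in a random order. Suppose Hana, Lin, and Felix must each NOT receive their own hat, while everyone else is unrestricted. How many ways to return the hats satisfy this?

Inclusion-exclusion on the 3 forbidden self-matches:
Σ_{j=0}^{3} (-1)^j C(3,j)(8-j)!
= C(3,0)·8! - C(3,1)·7! + C(3,2)·6! - C(3,3)·5!
= 40320 - 15120 + 2160 - 120
= 27240

27240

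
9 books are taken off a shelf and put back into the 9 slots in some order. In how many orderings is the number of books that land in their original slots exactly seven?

36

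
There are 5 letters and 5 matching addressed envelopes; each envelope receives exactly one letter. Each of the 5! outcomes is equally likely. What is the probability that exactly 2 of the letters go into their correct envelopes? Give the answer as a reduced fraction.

1/6

Favorable outcomes: C(5,2)·!3 = 10·2 = 20.
Total outcomes: 5! = 120.
Probability = 20/120 = 1/6.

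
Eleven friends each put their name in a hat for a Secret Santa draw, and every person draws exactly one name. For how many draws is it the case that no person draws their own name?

14684570

Use !n = (n-1)(!(n-1) + !(n-2)).
!11 = 10·(1334961 + 133496) = 10·1468457 = 14684570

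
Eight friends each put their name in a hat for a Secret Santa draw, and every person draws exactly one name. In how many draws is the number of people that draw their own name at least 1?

Sum C(8,i)·!(8-i) for i = 1..8:
  i=1: C(8,1)·!7 = 8·1854 = 14832
  i=2: C(8,2)·!6 = 28·265 = 7420
  i=3: C(8,3)·!5 = 56·44 = 2464
  i=4: C(8,4)·!4 = 70·9 = 630
  i=5: C(8,5)·!3 = 56·2 = 112
  i=6: C(8,6)·!2 = 28·1 = 28
  i=7: C(8,7)·!1 = 8·0 = 0
  i=8: C(8,8)·!0 = 1·1 = 1
Total = 25487.

25487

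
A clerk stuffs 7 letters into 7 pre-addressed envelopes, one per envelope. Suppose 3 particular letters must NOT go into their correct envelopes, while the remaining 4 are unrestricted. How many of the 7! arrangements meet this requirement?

Inclusion-exclusion on the 3 forbidden self-matches:
Σ_{j=0}^{3} (-1)^j C(3,j)(7-j)!
= C(3,0)·7! - C(3,1)·6! + C(3,2)·5! - C(3,3)·4!
= 5040 - 2160 + 360 - 24
= 3216

3216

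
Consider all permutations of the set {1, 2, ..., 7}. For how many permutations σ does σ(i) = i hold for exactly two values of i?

924

Choose which 2 of the 7 are fixed: C(7,2) = 21.
The remaining 5 must be deranged: !5 = 44.
Total: 21 × 44 = 924.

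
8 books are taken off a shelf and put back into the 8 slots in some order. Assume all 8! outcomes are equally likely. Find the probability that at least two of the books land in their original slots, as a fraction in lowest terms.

2131/8064

Favorable outcomes: Σ_{i≥2} C(8,i)·!(8-i) = 28·265 + 56·44 + 70·9 + 56·2 + 28·1 + 8·0 + 1·1 = 10655.
Total outcomes: 8! = 40320.
Probability = 10655/40320 = 2131/8064.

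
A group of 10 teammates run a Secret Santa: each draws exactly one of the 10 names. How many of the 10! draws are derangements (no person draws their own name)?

1334961

Use !n = (n-1)(!(n-1) + !(n-2)).
!10 = 9·(133496 + 14833) = 9·148329 = 1334961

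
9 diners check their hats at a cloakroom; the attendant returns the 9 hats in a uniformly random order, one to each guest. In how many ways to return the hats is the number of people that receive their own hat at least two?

Sum C(9,i)·!(9-i) for i = 2..9:
  i=2: C(9,2)·!7 = 36·1854 = 66744
  i=3: C(9,3)·!6 = 84·265 = 22260
  i=4: C(9,4)·!5 = 126·44 = 5544
  i=5: C(9,5)·!4 = 126·9 = 1134
  i=6: C(9,6)·!3 = 84·2 = 168
  i=7: C(9,7)·!2 = 36·1 = 36
  i=8: C(9,8)·!1 = 9·0 = 0
  i=9: C(9,9)·!0 = 1·1 = 1
Total = 95887.

95887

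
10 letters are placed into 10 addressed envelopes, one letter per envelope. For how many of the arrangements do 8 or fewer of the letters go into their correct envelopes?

3628799

Sum C(10,i)·!(10-i) for i = 0..8:
  i=0: C(10,0)·!10 = 1·1334961 = 1334961
  i=1: C(10,1)·!9 = 10·133496 = 1334960
  i=2: C(10,2)·!8 = 45·14833 = 667485
  i=3: C(10,3)·!7 = 120·1854 = 222480
  i=4: C(10,4)·!6 = 210·265 = 55650
  i=5: C(10,5)·!5 = 252·44 = 11088
  i=6: C(10,6)·!4 = 210·9 = 1890
  i=7: C(10,7)·!3 = 120·2 = 240
  i=8: C(10,8)·!2 = 45·1 = 45
Total = 3628799.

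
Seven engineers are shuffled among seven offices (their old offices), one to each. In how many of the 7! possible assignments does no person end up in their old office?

1854

Recurrence: !7 = 7·!6 + (-1)^7.
!7 = 7·265 - 1 = 1854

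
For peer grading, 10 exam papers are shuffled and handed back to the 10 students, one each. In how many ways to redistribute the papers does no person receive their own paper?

1334961

The number of derangements of 10 is !10 = Σ_{k=0}^{10} (-1)^k·10!/k!
= 10! - 10!/1! + 10!/2! - 10!/3! + 10!/4! - 10!/5! + 10!/6! - 10!/7! + 10!/8! - 10!/9! + 10!/10!
= 3628800 - 3628800 + 1814400 - 604800 + 151200 - 30240 + 5040 - 720 + 90 - 10 + 1
= 1334961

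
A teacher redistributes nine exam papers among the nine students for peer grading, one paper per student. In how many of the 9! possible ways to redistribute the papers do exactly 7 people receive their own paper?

Pick the 7 fixed positions: C(9,7) = 36 ways.
The other 2 form a derangement: !2 = 1.
Total: 36 × 1 = 36.

36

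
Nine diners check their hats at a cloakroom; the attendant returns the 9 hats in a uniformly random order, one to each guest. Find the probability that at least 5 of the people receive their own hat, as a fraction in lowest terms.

1339/362880

Favorable outcomes: Σ_{i≥5} C(9,i)·!(9-i) = 126·9 + 84·2 + 36·1 + 9·0 + 1·1 = 1339.
Total outcomes: 9! = 362880.
Probability = 1339/362880 = 1339/362880.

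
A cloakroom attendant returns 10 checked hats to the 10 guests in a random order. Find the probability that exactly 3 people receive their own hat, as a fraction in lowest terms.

103/1680

Favorable outcomes: C(10,3)·!7 = 120·1854 = 222480.
Total outcomes: 10! = 3628800.
Probability = 222480/3628800 = 103/1680.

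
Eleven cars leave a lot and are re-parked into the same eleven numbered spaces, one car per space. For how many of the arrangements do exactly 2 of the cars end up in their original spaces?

7342280

Choose which 2 of the 11 are fixed: C(11,2) = 55.
The remaining 9 must be deranged: !9 = 133496.
Total: 55 × 133496 = 7342280.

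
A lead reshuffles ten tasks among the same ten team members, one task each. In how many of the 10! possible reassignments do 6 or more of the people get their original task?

Sum C(10,i)·!(10-i) for i = 6..10:
  i=6: C(10,6)·!4 = 210·9 = 1890
  i=7: C(10,7)·!3 = 120·2 = 240
  i=8: C(10,8)·!2 = 45·1 = 45
  i=9: C(10,9)·!1 = 10·0 = 0
  i=10: C(10,10)·!0 = 1·1 = 1
Total = 2176.

2176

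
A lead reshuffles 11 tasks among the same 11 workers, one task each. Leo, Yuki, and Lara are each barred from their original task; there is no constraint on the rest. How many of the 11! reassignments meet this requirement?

30078720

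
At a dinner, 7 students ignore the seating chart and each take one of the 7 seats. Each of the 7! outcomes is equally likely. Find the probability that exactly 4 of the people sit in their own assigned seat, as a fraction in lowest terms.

1/72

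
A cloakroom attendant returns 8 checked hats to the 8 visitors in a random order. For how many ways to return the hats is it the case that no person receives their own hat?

Recurrence: !8 = 7·(!7 + !6).
!8 = 7·(1854 + 265) = 7·2119 = 14833

14833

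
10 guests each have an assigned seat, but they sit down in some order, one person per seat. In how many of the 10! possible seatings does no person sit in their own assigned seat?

!10 = 10! · Σ_{k=0}^{10} (-1)^k/k!
= 10! - 10!/1! + 10!/2! - 10!/3! + 10!/4! - 10!/5! + 10!/6! - 10!/7! + 10!/8! - 10!/9! + 10!/10!
= 3628800 - 3628800 + 1814400 - 604800 + 151200 - 30240 + 5040 - 720 + 90 - 10 + 1
= 1334961

1334961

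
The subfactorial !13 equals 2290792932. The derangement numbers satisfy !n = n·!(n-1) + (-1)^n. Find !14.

32071101049

!14 = 14·2290792932 + 1 = 32071101049.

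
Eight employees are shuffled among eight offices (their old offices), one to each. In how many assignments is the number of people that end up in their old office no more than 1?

29665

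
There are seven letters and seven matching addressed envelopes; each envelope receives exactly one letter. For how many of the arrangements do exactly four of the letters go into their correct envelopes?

Pick the 4 fixed positions: C(7,4) = 35 ways.
The other 3 form a derangement: !3 = 2.
Total: 35 × 2 = 70.

70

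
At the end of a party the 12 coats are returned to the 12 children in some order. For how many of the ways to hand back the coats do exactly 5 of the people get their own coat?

Choose which 5 of the 12 are fixed: C(12,5) = 792.
The other 7 form a derangement: !7 = 1854.
Total: 792 × 1854 = 1468368.

1468368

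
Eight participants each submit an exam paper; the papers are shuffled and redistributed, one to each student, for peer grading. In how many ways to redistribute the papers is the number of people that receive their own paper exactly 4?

630

Choose which 4 of the 8 are fixed: C(8,4) = 70.
The other 4 form a derangement: !4 = 9.
Total: 70 × 9 = 630.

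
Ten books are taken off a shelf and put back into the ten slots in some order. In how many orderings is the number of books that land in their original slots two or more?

# with exactly i fixed is C(10,i)·!(10-i); sum over i=2..10:
  i=2: C(10,2)·!8 = 45·14833 = 667485
  i=3: C(10,3)·!7 = 120·1854 = 222480
  i=4: C(10,4)·!6 = 210·265 = 55650
  i=5: C(10,5)·!5 = 252·44 = 11088
  i=6: C(10,6)·!4 = 210·9 = 1890
  i=7: C(10,7)·!3 = 120·2 = 240
  i=8: C(10,8)·!2 = 45·1 = 45
  i=9: C(10,9)·!1 = 10·0 = 0
  i=10: C(10,10)·!0 = 1·1 = 1
Total = 958879.

958879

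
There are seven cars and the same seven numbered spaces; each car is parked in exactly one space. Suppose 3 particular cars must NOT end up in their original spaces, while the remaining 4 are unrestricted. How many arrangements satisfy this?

3216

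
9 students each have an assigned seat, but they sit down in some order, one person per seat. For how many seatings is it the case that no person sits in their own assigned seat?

133496

!9 is the nearest integer to 9!/e.
9! = 362880, and 362880/e ≈ 133496.09, so !9 = 133496.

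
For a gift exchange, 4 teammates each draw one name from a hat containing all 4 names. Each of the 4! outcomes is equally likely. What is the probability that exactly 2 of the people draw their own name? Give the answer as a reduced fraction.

Favorable outcomes: C(4,2)·!2 = 6·1 = 6.
Total outcomes: 4! = 24.
Probability = 6/24 = 1/4.

1/4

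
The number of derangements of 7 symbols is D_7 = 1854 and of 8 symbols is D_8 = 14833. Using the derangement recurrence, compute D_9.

133496

D_9 = (9-1)·(D_8 + D_7) = 8·(14833 + 1854) = 8·16687 = 133496.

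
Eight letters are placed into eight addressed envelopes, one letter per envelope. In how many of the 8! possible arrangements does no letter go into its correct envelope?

14833

Recurrence: !8 = 7·(!7 + !6).
!8 = 7·(1854 + 265) = 7·2119 = 14833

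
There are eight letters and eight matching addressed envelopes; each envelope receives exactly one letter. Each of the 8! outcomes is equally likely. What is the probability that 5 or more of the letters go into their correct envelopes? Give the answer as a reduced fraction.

47/13440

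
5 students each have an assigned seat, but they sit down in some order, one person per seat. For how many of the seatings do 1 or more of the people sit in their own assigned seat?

76

Sum C(5,i)·!(5-i) for i = 1..5:
  i=1: C(5,1)·!4 = 5·9 = 45
  i=2: C(5,2)·!3 = 10·2 = 20
  i=3: C(5,3)·!2 = 10·1 = 10
  i=4: C(5,4)·!1 = 5·0 = 0
  i=5: C(5,5)·!0 = 1·1 = 1
Total = 76.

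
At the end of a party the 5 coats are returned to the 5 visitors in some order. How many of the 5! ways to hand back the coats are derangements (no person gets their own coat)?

By inclusion-exclusion, !5 = Σ (-1)^k · 5!/k! for k=0..5
= 5! - 5!/1! + 5!/2! - 5!/3! + 5!/4! - 5!/5!
= 120 - 120 + 60 - 20 + 5 - 1
= 44

44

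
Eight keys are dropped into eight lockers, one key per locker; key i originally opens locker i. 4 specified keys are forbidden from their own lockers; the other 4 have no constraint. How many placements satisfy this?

24024

Let A_j be the event that the j-th constrained one is fixed. By inclusion-exclusion over the 4 events:
Σ_{j=0}^{4} (-1)^j C(4,j)(8-j)!
= C(4,0)·8! - C(4,1)·7! + C(4,2)·6! - C(4,3)·5! + C(4,4)·4!
= 40320 - 20160 + 4320 - 480 + 24
= 24024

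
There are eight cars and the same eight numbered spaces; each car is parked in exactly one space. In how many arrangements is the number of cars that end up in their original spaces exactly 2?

7420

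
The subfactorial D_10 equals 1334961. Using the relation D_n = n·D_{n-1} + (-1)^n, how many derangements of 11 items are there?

D_11 = 11·1334961 - 1 = 14684570.

14684570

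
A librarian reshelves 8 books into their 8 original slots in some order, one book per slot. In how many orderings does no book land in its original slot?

14833

The subfactorial !8 = [8!/e] (nearest integer).
8! = 40320, and 40320/e ≈ 14832.90, so !8 = 14833.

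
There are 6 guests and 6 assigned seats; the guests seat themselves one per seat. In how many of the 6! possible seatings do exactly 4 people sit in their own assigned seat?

15

Pick the 4 fixed positions: C(6,4) = 15 ways.
The other 2 form a derangement: !2 = 1.
Total: 15 × 1 = 15.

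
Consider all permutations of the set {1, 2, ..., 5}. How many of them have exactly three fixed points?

Pick the 3 fixed positions: C(5,3) = 10 ways.
The other 2 form a derangement: !2 = 1.
Total: 10 × 1 = 10.

10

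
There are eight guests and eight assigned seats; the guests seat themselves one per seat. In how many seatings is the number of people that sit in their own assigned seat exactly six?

28

Pick the 6 fixed positions: C(8,6) = 28 ways.
The remaining 2 must be deranged: !2 = 1.
Total: 28 × 1 = 28.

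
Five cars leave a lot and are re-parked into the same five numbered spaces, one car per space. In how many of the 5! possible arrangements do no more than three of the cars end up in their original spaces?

119

# with exactly i fixed is C(5,i)·!(5-i); sum over i=0..3:
  i=0: C(5,0)·!5 = 1·44 = 44
  i=1: C(5,1)·!4 = 5·9 = 45
  i=2: C(5,2)·!3 = 10·2 = 20
  i=3: C(5,3)·!2 = 10·1 = 10
Total = 119.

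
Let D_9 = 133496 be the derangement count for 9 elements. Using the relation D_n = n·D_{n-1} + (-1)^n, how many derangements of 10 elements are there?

D_10 = 10·133496 + 1 = 1334961.

1334961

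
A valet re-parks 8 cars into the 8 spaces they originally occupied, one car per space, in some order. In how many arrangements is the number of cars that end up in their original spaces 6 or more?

Sum C(8,i)·!(8-i) for i = 6..8:
  i=6: C(8,6)·!2 = 28·1 = 28
  i=7: C(8,7)·!1 = 8·0 = 0
  i=8: C(8,8)·!0 = 1·1 = 1
Total = 29.

29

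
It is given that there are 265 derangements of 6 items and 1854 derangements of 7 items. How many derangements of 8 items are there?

14833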